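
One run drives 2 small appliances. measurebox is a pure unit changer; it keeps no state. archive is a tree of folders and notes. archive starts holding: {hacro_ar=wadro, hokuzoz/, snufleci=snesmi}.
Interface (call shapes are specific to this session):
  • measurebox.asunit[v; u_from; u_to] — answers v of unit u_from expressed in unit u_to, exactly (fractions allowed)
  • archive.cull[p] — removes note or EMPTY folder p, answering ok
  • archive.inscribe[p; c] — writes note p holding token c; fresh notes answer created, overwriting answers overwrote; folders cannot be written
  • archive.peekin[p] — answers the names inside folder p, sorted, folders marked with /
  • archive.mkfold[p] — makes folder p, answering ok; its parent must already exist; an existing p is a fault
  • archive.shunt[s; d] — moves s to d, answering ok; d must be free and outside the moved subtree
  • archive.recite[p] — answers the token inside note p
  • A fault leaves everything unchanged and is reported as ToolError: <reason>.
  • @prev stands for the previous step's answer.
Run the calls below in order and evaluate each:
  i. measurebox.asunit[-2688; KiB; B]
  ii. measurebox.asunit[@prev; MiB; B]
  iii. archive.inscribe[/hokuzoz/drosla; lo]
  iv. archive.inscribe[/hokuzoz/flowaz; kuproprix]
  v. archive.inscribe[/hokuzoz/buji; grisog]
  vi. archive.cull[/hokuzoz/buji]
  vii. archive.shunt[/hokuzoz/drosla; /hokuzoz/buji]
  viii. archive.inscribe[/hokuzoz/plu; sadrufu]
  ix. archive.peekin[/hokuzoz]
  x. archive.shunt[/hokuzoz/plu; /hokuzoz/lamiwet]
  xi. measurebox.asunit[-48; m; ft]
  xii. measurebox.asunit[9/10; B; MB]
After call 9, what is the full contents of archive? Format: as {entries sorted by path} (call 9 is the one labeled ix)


CALL measurebox.asunit[v: -2688; u_from: KiB; u_to: B]
RET  -2752512
CALL measurebox.asunit[v: @prev; u_from: MiB; u_to: B]
RET  -2886218022912
CALL archive.inscribe[p: /hokuzoz/drosla; c: lo]
RET  created
CALL archive.inscribe[p: /hokuzoz/flowaz; c: kuproprix]
RET  created
CALL archive.inscribe[p: /hokuzoz/buji; c: grisog]
RET  created
CALL archive.cull[p: /hokuzoz/buji]
RET  ok
CALL archive.shunt[s: /hokuzoz/drosla; d: /hokuzoz/buji]
RET  ok
CALL archive.inscribe[p: /hokuzoz/plu; c: sadrufu]
RET  created
CALL archive.peekin[p: /hokuzoz]
RET  [buji, flowaz, plu]
CALL archive.shunt[s: /hokuzoz/plu; d: /hokuzoz/lamiwet]
RET  ok
CALL measurebox.asunit[v: -48; u_from: m; u_to: ft]
RET  -20000/127
CALL measurebox.asunit[v: 9/10; u_from: B; u_to: MB]
RET  9/10000000

Answer: {hacro_ar=wadro, hokuzoz/, hokuzoz/buji=lo, hokuzoz/flowaz=kuproprix, hokuzoz/plu=sadrufu, snufleci=snesmi}


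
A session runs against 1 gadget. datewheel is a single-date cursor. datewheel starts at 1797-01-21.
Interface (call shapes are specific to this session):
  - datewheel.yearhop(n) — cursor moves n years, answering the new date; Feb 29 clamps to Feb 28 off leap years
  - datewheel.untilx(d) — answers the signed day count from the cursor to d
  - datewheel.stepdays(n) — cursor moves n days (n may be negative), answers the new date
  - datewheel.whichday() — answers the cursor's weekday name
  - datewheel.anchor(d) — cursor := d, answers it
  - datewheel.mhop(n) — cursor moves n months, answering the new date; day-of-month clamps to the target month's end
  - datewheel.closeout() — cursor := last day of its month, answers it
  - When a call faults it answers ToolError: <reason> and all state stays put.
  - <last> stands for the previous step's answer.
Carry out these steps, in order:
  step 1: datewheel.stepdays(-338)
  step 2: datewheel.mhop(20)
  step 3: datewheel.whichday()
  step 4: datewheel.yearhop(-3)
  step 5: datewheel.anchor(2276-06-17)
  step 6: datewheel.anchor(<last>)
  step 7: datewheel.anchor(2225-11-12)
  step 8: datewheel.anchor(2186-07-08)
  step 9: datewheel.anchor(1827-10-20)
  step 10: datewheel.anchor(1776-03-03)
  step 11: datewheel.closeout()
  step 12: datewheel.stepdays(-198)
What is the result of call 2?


Answer: 1797-10-18

Derivation:
→ datewheel.stepdays(n: -338)
← 1796-02-18
→ datewheel.mhop(n: 20)
← 1797-10-18
→ datewheel.whichday()
← Wednesday
→ datewheel.yearhop(n: -3)
← 1794-10-18
→ datewheel.anchor(d: 2276-06-17)
← 2276-06-17
→ datewheel.anchor(d: <last>)
← 2276-06-17
→ datewheel.anchor(d: 2225-11-12)
← 2225-11-12
→ datewheel.anchor(d: 2186-07-08)
← 2186-07-08
→ datewheel.anchor(d: 1827-10-20)
← 1827-10-20
→ datewheel.anchor(d: 1776-03-03)
← 1776-03-03
→ datewheel.closeout()
← 1776-03-31
→ datewheel.stepdays(n: -198)
← 1775-09-15


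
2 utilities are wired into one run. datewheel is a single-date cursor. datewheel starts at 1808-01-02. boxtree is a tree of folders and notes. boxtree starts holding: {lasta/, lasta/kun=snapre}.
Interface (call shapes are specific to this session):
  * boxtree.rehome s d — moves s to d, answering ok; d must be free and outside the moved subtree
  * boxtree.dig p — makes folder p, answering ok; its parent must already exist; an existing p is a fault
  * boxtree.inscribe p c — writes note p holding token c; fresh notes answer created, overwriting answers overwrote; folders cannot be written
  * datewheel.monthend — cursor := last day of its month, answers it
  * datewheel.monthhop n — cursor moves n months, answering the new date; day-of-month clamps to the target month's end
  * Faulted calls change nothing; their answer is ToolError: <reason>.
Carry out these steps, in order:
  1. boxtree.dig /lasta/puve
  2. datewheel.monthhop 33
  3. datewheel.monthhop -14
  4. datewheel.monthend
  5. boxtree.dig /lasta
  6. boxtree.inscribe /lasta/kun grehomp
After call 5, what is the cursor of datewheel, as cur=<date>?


Answer: cur=1809-08-31

Derivation:
Next I call boxtree.dig on p→/lasta/puve, giving ok.
I run datewheel.monthhop on n→33, → 1810-10-02.
Using datewheel.monthhop on n→-14, → 1809-08-02.
Now I run datewheel.monthend: 1809-08-31.
I call boxtree.dig on p→/lasta, — result: ToolError: exists.
Next I call boxtree.inscribe on p→/lasta/kun, c→grehomp, and see overwrote.


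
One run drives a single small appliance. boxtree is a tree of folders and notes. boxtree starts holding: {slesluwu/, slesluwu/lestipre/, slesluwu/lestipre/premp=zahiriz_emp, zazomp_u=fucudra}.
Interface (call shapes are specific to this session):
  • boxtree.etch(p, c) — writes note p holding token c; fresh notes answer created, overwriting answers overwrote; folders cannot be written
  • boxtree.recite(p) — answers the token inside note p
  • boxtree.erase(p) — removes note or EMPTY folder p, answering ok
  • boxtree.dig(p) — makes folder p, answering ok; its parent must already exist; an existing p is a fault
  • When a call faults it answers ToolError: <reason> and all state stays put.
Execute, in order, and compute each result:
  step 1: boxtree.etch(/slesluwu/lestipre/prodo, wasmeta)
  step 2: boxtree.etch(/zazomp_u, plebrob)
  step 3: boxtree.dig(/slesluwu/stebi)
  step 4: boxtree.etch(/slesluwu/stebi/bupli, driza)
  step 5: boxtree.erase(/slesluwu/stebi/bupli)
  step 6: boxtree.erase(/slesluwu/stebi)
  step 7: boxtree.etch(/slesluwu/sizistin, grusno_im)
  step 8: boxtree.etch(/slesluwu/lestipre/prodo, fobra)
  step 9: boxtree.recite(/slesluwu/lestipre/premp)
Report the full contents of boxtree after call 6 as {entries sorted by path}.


Answer: {slesluwu/, slesluwu/lestipre/, slesluwu/lestipre/premp=zahiriz_emp, slesluwu/lestipre/prodo=wasmeta, zazomp_u=plebrob}

Derivation:
→ boxtree.etch(p→/slesluwu/lestipre/prodo, c→wasmeta)
← created
→ boxtree.etch(p→/zazomp_u, c→plebrob)
← overwrote
→ boxtree.dig(p→/slesluwu/stebi)
← ok
→ boxtree.etch(p→/slesluwu/stebi/bupli, c→driza)
← created
→ boxtree.erase(p→/slesluwu/stebi/bupli)
← ok
→ boxtree.erase(p→/slesluwu/stebi)
← ok
→ boxtree.etch(p→/slesluwu/sizistin, c→grusno_im)
← created
→ boxtree.etch(p→/slesluwu/lestipre/prodo, c→fobra)
← overwrote
→ boxtree.recite(p→/slesluwu/lestipre/premp)
← zahiriz_emp


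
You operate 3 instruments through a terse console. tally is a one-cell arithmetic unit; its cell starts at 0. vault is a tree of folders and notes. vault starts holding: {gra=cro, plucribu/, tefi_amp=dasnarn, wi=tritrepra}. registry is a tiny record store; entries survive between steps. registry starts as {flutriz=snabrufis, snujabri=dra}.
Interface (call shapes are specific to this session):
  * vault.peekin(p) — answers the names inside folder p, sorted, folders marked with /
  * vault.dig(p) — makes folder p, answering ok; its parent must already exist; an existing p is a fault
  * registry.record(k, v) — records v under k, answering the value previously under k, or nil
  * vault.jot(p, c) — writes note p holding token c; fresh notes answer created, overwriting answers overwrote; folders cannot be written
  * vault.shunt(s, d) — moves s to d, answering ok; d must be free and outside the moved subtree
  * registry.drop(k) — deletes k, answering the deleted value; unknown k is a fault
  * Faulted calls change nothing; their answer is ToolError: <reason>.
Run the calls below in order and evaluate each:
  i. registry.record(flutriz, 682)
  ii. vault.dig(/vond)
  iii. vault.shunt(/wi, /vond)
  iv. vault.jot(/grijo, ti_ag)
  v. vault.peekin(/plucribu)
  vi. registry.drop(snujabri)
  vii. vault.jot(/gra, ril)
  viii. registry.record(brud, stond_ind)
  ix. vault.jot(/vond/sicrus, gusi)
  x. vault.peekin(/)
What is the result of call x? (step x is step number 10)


·→ registry.record(flutriz, 682)
·← snabrufis
·→ vault.dig(/vond)
·← ok
·→ vault.shunt(/wi, /vond)
·← ToolError: exists
·→ vault.jot(/grijo, ti_ag)
·← created
·→ vault.peekin(/plucribu)
·← []
·→ registry.drop(snujabri)
·← dra
·→ vault.jot(/gra, ril)
·← overwrote
·→ registry.record(brud, stond_ind)
·← nil
·→ vault.jot(/vond/sicrus, gusi)
·← created
·→ vault.peekin(/)
·← [gra, grijo, plucribu/, tefi_amp, vond/, wi]

Answer: [gra, grijo, plucribu/, tefi_amp, vond/, wi]


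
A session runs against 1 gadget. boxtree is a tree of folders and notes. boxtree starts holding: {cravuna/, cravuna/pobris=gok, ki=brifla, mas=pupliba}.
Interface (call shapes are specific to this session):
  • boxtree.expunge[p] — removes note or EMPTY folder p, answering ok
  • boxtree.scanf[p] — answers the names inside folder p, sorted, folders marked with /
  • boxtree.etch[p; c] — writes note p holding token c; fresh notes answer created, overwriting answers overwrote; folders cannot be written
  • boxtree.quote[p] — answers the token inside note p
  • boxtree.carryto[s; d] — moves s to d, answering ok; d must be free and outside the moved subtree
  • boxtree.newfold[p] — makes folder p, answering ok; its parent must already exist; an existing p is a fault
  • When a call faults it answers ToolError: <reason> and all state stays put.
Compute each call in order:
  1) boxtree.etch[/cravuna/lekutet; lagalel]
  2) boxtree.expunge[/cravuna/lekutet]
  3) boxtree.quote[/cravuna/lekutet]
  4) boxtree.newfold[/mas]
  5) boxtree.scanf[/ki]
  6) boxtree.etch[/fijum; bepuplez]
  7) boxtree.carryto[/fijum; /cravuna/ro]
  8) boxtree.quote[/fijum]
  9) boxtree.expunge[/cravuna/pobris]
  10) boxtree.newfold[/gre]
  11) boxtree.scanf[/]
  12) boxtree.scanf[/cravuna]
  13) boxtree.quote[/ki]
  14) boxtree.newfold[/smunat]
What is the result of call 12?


Answer: [ro]

Derivation:
·→ boxtree.etch(p=/cravuna/lekutet, c=lagalel)
·← created
·→ boxtree.expunge(p=/cravuna/lekutet)
·← ok
·→ boxtree.quote(p=/cravuna/lekutet)
·← ToolError: not found
·→ boxtree.newfold(p=/mas)
·← ToolError: exists
·→ boxtree.scanf(p=/ki)
·← ToolError: not a directory
·→ boxtree.etch(p=/fijum, c=bepuplez)
·← created
·→ boxtree.carryto(s=/fijum, d=/cravuna/ro)
·← ok
·→ boxtree.quote(p=/fijum)
·← ToolError: not found
·→ boxtree.expunge(p=/cravuna/pobris)
·← ok
·→ boxtree.newfold(p=/gre)
·← ok
·→ boxtree.scanf(p=/)
·← [cravuna/, gre/, ki, mas]
·→ boxtree.scanf(p=/cravuna)
·← [ro]
·→ boxtree.quote(p=/ki)
·← brifla
·→ boxtree.newfold(p=/smunat)
·← ok


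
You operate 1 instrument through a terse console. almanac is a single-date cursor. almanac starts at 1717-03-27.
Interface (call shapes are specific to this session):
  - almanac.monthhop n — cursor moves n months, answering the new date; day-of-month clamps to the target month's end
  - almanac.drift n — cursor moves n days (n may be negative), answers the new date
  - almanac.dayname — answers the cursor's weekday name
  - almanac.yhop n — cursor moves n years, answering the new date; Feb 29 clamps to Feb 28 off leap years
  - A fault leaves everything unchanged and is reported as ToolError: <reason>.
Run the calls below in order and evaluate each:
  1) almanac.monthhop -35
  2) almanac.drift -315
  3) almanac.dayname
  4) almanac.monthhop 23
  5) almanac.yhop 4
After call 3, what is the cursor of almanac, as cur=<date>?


Invoking monthhop on n=-35, and observe 1714-04-27.
Now I run drift on n=-315, — result: 1713-06-16.
I call dayname, which returns Friday.
Calling monthhop on n=23, and observe 1715-05-16.
Then yhop on n=4, which returns 1719-05-16.

Answer: cur=1713-06-16


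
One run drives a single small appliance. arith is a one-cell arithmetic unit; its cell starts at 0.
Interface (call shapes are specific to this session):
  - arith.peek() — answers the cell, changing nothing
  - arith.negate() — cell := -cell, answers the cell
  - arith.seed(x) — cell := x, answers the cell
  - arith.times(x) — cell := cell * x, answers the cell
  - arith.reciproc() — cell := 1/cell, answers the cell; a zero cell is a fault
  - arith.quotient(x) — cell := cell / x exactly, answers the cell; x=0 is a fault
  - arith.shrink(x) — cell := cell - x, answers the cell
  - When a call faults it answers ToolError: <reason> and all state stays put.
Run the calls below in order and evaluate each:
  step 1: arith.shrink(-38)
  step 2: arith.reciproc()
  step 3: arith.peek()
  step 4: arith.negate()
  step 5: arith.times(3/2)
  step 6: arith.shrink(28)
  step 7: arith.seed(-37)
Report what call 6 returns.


Answer: -2131/76

Derivation:
// arith.shrink(x=-38) == 38
// arith.reciproc() == 1/38
// arith.peek() == 1/38
// arith.negate() == -1/38
// arith.times(x=3/2) == -3/76
// arith.shrink(x=28) == -2131/76
// arith.seed(x=-37) == -37


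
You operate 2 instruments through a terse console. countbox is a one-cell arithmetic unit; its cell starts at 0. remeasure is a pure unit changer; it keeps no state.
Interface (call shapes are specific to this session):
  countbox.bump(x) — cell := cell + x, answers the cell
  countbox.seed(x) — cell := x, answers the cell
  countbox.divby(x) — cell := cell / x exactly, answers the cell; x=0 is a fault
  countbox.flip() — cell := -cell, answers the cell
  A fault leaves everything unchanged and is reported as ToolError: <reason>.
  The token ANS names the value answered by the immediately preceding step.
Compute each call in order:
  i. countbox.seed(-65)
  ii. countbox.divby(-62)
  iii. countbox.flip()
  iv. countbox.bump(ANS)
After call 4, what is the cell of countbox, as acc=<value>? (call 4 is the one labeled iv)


Answer: acc=-65/31

Derivation:
>> seed(x=-65)
<< -65
>> divby(x=-62)
<< 65/62
>> flip()
<< -65/62
>> bump(x=ANS)
<< -65/31


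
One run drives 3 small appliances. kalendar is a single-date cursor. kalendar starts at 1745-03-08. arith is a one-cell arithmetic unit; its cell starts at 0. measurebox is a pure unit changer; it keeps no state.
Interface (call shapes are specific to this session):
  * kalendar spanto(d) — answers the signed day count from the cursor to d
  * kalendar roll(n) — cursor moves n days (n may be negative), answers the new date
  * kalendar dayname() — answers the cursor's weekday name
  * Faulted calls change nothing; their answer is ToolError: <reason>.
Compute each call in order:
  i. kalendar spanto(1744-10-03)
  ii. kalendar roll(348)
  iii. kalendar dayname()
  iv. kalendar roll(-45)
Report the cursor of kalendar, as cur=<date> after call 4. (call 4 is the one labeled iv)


→ kalendar spanto(d: 1744-10-03)
← -156
→ kalendar roll(n: 348)
← 1746-02-19
→ kalendar dayname()
← Saturday
→ kalendar roll(n: -45)
← 1746-01-05

Answer: cur=1746-01-05


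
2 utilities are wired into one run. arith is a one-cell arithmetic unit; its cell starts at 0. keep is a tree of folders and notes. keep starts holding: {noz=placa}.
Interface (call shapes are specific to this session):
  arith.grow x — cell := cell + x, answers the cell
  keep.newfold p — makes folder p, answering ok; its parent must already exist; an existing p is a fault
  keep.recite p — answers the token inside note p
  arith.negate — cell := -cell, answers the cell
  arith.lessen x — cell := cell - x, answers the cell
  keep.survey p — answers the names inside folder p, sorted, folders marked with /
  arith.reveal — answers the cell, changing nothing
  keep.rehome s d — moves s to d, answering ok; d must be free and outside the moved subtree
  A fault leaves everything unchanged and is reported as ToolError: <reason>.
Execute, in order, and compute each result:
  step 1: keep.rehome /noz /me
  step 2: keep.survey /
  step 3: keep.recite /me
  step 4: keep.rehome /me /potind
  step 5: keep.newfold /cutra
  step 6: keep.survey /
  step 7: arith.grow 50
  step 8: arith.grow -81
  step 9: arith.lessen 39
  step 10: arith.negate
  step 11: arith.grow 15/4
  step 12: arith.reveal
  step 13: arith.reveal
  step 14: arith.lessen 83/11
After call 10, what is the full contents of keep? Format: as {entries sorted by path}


Answer: {cutra/, potind=placa}

Derivation:
% rehome(s='/noz', d='/me') -> ok
% survey(p='/') -> [me]
% recite(p='/me') -> placa
% rehome(s='/me', d='/potind') -> ok
% newfold(p='/cutra') -> ok
% survey(p='/') -> [cutra/, potind]
% grow(x='50') -> 50
% grow(x='-81') -> -31
% lessen(x='39') -> -70
% negate() -> 70
% grow(x='15/4') -> 295/4
% reveal() -> 295/4
% reveal() -> 295/4
% lessen(x='83/11') -> 2913/44


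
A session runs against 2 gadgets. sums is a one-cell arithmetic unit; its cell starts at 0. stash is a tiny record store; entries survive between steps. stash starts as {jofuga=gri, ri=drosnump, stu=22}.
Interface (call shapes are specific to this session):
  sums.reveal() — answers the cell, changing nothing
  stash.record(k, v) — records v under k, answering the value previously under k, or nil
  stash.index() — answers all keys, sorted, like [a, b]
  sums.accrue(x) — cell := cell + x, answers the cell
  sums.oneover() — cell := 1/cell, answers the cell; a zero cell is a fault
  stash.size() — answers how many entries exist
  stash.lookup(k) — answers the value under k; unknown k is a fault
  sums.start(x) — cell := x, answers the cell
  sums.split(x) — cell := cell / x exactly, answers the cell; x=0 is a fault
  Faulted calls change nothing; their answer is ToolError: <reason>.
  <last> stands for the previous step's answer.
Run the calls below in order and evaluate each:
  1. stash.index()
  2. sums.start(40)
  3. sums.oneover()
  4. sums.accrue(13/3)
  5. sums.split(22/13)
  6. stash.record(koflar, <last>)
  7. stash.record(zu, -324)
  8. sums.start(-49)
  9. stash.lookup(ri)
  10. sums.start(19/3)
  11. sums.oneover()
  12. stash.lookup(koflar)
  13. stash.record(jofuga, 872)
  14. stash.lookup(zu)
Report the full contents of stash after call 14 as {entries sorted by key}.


Answer: {jofuga=872, koflar=6799/2640, ri=drosnump, stu=22, zu=-324}

Derivation:
>>> stash.index
:: [jofuga, ri, stu]
>>> sums.start x='40'
:: 40
>>> sums.oneover
:: 1/40
>>> sums.accrue x='13/3'
:: 523/120
>>> sums.split x='22/13'
:: 6799/2640
>>> stash.record k='koflar' v='<last>'
:: nil
>>> stash.record k='zu' v='-324'
:: nil
>>> sums.start x='-49'
:: -49
>>> stash.lookup k='ri'
:: drosnump
>>> sums.start x='19/3'
:: 19/3
>>> sums.oneover
:: 3/19
>>> stash.lookup k='koflar'
:: 6799/2640
>>> stash.record k='jofuga' v='872'
:: gri
>>> stash.lookup k='zu'
:: -324


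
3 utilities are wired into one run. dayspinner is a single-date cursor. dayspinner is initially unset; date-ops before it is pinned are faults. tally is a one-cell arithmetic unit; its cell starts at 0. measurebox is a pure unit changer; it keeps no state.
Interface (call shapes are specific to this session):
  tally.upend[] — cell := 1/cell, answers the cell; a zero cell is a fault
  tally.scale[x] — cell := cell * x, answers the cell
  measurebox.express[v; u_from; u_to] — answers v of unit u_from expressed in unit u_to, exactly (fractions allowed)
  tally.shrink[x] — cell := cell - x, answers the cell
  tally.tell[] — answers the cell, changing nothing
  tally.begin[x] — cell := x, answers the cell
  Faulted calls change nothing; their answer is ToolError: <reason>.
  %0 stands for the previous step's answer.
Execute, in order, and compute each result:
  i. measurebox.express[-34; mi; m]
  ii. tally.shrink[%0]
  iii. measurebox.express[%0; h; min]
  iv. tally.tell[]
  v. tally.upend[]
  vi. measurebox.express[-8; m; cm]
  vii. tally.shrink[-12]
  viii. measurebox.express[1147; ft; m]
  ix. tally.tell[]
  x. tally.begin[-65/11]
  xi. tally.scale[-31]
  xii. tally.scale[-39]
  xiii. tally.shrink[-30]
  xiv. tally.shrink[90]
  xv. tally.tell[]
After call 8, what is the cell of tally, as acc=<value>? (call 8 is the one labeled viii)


>>> measurebox.express v→-34 u_from→mi u_to→m
[out] -6839712/125
>>> tally.shrink x→%0
[out] 6839712/125
>>> measurebox.express v→%0 u_from→h u_to→min
[out] 82076544/25
>>> tally.tell
[out] 6839712/125
>>> tally.upend
[out] 125/6839712
>>> measurebox.express v→-8 u_from→m u_to→cm
[out] -800
>>> tally.shrink x→-12
[out] 82076669/6839712
>>> measurebox.express v→1147 u_from→ft u_to→m
[out] 437007/1250
>>> tally.tell
[out] 82076669/6839712
>>> tally.begin x→-65/11
[out] -65/11
>>> tally.scale x→-31
[out] 2015/11
>>> tally.scale x→-39
[out] -78585/11
>>> tally.shrink x→-30
[out] -78255/11
>>> tally.shrink x→90
[out] -79245/11
>>> tally.tell
[out] -79245/11

Answer: acc=82076669/6839712


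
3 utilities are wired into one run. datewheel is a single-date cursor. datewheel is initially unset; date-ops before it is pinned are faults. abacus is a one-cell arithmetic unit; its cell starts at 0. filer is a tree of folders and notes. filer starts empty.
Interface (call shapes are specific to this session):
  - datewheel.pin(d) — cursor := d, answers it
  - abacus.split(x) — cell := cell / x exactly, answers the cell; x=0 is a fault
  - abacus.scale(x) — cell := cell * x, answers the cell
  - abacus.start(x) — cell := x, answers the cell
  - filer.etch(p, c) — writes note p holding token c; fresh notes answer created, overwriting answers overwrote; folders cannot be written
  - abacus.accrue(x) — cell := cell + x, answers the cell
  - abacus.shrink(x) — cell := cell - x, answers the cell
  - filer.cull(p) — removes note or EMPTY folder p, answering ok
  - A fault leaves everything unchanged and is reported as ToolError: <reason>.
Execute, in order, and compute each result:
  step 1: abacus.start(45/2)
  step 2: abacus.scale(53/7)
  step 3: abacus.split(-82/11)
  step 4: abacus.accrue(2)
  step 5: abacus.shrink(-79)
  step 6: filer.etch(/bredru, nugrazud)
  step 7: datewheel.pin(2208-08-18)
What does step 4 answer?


Answer: -23939/1148

Derivation:
> abacus.start x: 45/2
:: 45/2
> abacus.scale x: 53/7
:: 2385/14
> abacus.split x: -82/11
:: -26235/1148
> abacus.accrue x: 2
:: -23939/1148
> abacus.shrink x: -79
:: 66753/1148
> filer.etch p: /bredru c: nugrazud
:: created
> datewheel.pin d: 2208-08-18
:: 2208-08-18


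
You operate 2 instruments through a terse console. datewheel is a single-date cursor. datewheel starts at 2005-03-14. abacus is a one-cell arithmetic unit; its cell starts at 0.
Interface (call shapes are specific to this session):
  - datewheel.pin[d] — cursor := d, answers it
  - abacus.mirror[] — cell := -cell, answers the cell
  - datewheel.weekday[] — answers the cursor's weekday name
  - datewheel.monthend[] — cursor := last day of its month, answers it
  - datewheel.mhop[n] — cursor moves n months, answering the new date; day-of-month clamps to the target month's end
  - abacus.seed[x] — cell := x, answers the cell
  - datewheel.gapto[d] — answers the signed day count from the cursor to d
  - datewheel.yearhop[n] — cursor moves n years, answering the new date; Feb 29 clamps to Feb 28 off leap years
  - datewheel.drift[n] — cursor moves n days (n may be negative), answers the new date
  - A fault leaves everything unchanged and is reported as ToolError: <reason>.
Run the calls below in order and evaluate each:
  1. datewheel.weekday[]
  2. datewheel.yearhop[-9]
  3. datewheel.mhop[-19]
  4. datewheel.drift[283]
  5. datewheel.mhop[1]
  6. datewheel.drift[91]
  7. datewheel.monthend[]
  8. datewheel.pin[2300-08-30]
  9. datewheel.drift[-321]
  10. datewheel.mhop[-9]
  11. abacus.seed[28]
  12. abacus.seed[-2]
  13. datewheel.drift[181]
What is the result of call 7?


Calling weekday, giving Monday.
Using yearhop(n: -9): 1996-03-14.
Using mhop(n: -19): 1994-08-14.
Next I call drift(n: 283), which returns 1995-05-24.
I run mhop(n: 1), giving 1995-06-24.
I use drift(n: 91), giving 1995-09-23.
Then monthend, giving 1995-09-30.
I use pin(d: 2300-08-30), giving 2300-08-30.
I run drift(n: -321), and get 2299-10-13.
I use mhop(n: -9): 2299-01-13.
Now I run seed(x: 28), and get 28.
Then seed(x: -2), which returns -2.
Using drift(n: 181), and observe 2299-07-13.

Answer: 1995-09-30


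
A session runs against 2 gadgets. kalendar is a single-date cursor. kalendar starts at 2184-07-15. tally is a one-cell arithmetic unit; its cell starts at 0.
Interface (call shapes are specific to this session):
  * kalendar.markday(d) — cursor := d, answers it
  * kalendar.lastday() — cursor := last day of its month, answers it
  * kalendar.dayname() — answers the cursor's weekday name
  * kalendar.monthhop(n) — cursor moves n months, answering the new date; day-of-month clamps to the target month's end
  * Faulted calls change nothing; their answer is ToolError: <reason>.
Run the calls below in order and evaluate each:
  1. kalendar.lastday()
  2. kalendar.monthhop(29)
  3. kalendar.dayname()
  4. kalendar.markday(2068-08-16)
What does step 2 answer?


Answer: 2186-12-31

Derivation:
Now I run kalendar.lastday, and see 2184-07-31.
I run kalendar.monthhop passing n→29, which returns 2186-12-31.
I call kalendar.dayname(), which returns Sunday.
I try kalendar.markday passing d→2068-08-16, giving 2068-08-16.


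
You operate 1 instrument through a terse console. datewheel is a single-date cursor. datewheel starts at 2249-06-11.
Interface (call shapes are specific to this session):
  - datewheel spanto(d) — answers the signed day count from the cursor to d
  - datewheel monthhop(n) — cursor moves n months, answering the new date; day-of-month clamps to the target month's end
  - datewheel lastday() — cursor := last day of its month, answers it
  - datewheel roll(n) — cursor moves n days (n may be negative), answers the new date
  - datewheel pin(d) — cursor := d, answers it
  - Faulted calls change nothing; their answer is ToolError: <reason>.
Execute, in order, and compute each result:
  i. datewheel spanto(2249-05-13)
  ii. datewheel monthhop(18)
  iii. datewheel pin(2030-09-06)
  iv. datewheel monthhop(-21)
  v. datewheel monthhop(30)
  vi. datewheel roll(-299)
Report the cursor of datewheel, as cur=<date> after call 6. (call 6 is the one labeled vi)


;; 1. datewheel spanto(d='2249-05-13') -> -29
;; 2. datewheel monthhop(n='18') -> 2250-12-11
;; 3. datewheel pin(d='2030-09-06') -> 2030-09-06
;; 4. datewheel monthhop(n='-21') -> 2028-12-06
;; 5. datewheel monthhop(n='30') -> 2031-06-06
;; 6. datewheel roll(n='-299') -> 2030-08-11

Answer: cur=2030-08-11


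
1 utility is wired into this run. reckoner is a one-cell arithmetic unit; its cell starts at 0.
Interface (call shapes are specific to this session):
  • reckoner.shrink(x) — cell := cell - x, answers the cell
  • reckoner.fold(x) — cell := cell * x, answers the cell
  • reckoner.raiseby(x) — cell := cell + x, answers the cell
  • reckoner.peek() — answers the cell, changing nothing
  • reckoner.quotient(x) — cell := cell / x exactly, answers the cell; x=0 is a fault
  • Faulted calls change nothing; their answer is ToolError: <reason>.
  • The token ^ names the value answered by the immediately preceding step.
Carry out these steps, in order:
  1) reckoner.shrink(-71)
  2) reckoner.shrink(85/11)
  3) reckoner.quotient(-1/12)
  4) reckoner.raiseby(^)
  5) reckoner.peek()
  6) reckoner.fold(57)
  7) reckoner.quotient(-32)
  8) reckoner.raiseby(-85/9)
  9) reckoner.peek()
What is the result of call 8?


$ shrink x=-71
= 71
$ shrink x=85/11
= 696/11
$ quotient x=-1/12
= -8352/11
$ raiseby x=^
= -16704/11
$ peek
= -16704/11
$ fold x=57
= -952128/11
$ quotient x=-32
= 29754/11
$ raiseby x=-85/9
= 266851/99
$ peek
= 266851/99

Answer: 266851/99


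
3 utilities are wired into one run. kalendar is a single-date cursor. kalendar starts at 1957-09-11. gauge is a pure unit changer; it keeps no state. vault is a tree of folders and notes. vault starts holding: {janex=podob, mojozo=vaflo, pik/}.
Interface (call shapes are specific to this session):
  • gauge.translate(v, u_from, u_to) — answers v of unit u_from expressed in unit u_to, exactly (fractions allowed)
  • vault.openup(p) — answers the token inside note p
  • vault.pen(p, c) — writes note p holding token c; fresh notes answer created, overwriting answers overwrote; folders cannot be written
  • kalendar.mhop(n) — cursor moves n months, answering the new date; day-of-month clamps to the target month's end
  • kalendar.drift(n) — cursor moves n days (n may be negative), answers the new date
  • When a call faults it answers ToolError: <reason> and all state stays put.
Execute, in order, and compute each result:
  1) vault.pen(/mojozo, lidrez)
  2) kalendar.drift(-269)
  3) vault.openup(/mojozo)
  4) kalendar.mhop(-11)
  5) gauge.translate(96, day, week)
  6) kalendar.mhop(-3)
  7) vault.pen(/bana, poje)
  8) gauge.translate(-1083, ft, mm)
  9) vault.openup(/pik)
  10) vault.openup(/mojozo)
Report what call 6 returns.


# pen(p=/mojozo, c=lidrez) => overwrote
# drift(n=-269) => 1956-12-16
# openup(p=/mojozo) => lidrez
# mhop(n=-11) => 1956-01-16
# translate(v=96, u_from=day, u_to=week) => 96/7
# mhop(n=-3) => 1955-10-16
# pen(p=/bana, c=poje) => created
# translate(v=-1083, u_from=ft, u_to=mm) => -1650492/5
# openup(p=/pik) => ToolError: is a directory
# openup(p=/mojozo) => lidrez

Answer: 1955-10-16


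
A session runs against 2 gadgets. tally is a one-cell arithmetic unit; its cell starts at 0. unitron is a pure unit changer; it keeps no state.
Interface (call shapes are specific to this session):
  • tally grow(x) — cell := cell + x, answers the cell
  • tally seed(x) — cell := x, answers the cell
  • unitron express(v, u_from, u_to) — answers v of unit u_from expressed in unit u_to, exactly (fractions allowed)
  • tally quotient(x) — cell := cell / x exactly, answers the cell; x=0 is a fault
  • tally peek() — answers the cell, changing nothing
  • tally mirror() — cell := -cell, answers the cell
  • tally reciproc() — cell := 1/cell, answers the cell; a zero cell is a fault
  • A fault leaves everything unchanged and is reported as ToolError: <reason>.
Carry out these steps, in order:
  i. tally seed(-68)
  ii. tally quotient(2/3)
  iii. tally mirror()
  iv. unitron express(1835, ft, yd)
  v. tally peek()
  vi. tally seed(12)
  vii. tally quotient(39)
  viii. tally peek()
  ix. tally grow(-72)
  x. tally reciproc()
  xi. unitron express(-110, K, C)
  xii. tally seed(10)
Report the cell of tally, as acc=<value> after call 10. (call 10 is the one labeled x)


·→ tally seed(x='-68')
·← -68
·→ tally quotient(x='2/3')
·← -102
·→ tally mirror()
·← 102
·→ unitron express(v='1835', u_from='ft', u_to='yd')
·← 1835/3
·→ tally peek()
·← 102
·→ tally seed(x='12')
·← 12
·→ tally quotient(x='39')
·← 4/13
·→ tally peek()
·← 4/13
·→ tally grow(x='-72')
·← -932/13
·→ tally reciproc()
·← -13/932
·→ unitron express(v='-110', u_from='K', u_to='C')
·← -7663/20
·→ tally seed(x='10')
·← 10

Answer: acc=-13/932


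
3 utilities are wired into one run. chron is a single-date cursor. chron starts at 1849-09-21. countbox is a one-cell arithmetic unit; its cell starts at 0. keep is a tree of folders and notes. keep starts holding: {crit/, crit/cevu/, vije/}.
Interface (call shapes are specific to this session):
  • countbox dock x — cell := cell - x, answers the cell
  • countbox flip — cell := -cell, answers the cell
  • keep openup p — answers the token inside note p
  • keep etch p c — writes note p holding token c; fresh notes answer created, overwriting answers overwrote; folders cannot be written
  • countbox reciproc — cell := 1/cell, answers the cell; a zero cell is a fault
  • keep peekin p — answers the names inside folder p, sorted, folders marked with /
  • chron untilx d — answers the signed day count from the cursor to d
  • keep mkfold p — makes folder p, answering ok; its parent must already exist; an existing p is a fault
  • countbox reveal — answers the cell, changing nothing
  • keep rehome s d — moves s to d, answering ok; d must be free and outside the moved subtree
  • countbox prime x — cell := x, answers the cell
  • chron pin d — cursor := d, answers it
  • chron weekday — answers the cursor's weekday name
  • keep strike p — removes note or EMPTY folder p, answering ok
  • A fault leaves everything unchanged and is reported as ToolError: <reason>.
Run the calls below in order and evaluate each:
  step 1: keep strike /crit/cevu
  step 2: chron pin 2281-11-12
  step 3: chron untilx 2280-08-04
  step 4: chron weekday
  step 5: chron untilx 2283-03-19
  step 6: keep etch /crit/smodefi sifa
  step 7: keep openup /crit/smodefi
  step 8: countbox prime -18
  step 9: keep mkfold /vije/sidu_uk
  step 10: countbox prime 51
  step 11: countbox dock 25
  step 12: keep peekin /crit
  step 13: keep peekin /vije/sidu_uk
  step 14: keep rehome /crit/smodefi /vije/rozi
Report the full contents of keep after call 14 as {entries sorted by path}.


Answer: {crit/, vije/, vije/rozi=sifa, vije/sidu_uk/}

Derivation:
CALL keep strike[p: /crit/cevu]
RET  ok
CALL chron pin[d: 2281-11-12]
RET  2281-11-12
CALL chron untilx[d: 2280-08-04]
RET  -465
CALL chron weekday[]
RET  Saturday
CALL chron untilx[d: 2283-03-19]
RET  492
CALL keep etch[p: /crit/smodefi; c: sifa]
RET  created
CALL keep openup[p: /crit/smodefi]
RET  sifa
CALL countbox prime[x: -18]
RET  -18
CALL keep mkfold[p: /vije/sidu_uk]
RET  ok
CALL countbox prime[x: 51]
RET  51
CALL countbox dock[x: 25]
RET  26
CALL keep peekin[p: /crit]
RET  [smodefi]
CALL keep peekin[p: /vije/sidu_uk]
RET  []
CALL keep rehome[s: /crit/smodefi; d: /vije/rozi]
RET  ok


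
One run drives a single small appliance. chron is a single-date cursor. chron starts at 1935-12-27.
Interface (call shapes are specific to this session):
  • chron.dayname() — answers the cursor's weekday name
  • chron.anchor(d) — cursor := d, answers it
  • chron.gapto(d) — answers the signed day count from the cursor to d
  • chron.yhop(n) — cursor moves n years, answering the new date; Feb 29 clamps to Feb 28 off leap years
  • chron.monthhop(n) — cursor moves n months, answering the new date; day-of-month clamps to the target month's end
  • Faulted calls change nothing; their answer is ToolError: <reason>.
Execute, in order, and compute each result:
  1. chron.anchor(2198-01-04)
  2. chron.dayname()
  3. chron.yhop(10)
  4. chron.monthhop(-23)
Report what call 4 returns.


Answer: 2206-02-04

Derivation:
CALL anchor[d='2198-01-04']
RET  2198-01-04
CALL dayname[]
RET  Thursday
CALL yhop[n='10']
RET  2208-01-04
CALL monthhop[n='-23']
RET  2206-02-04


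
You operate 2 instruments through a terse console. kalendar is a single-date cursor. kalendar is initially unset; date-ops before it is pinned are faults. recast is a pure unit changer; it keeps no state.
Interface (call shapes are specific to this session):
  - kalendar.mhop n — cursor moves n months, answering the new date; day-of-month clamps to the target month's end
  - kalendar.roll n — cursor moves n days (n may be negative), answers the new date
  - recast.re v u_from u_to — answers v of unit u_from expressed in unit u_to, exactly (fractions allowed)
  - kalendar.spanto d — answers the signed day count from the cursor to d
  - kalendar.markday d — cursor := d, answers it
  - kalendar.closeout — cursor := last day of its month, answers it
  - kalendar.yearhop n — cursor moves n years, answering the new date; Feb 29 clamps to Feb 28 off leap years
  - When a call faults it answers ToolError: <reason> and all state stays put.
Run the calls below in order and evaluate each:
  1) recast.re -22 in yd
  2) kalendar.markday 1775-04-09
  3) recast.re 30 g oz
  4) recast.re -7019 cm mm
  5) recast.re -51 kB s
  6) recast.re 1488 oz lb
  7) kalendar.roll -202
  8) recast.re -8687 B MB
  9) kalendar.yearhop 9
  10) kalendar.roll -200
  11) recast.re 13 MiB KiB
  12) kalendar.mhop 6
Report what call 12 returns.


% re(v→-22, u_from→in, u_to→yd) => -11/18
% markday(d→1775-04-09) => 1775-04-09
% re(v→30, u_from→g, u_to→oz) => 48000000/45359237
% re(v→-7019, u_from→cm, u_to→mm) => -70190
% re(v→-51, u_from→kB, u_to→s) => ToolError: incompatible units
% re(v→1488, u_from→oz, u_to→lb) => 93
% roll(n→-202) => 1774-09-19
% re(v→-8687, u_from→B, u_to→MB) => -8687/1000000
% yearhop(n→9) => 1783-09-19
% roll(n→-200) => 1783-03-03
% re(v→13, u_from→MiB, u_to→KiB) => 13312
% mhop(n→6) => 1783-09-03

Answer: 1783-09-03


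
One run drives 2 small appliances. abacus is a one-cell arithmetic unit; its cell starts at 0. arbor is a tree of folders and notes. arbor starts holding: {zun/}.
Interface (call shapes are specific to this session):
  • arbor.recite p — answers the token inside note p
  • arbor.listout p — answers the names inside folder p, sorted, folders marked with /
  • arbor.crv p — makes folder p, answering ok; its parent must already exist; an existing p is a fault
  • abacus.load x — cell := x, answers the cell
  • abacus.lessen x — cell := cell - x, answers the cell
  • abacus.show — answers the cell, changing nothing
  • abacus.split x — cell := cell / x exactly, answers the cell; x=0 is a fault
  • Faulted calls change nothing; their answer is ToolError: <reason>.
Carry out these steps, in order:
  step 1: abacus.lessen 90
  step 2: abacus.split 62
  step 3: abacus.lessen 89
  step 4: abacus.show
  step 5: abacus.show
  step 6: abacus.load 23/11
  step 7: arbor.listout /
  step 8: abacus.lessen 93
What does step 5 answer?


>>> abacus.lessen x='90'
  -90
>>> abacus.split x='62'
  -45/31
>>> abacus.lessen x='89'
  -2804/31
>>> abacus.show
  -2804/31
>>> abacus.show
  -2804/31
>>> abacus.load x='23/11'
  23/11
>>> arbor.listout p='/'
  [zun/]
>>> abacus.lessen x='93'
  -1000/11

Answer: -2804/31


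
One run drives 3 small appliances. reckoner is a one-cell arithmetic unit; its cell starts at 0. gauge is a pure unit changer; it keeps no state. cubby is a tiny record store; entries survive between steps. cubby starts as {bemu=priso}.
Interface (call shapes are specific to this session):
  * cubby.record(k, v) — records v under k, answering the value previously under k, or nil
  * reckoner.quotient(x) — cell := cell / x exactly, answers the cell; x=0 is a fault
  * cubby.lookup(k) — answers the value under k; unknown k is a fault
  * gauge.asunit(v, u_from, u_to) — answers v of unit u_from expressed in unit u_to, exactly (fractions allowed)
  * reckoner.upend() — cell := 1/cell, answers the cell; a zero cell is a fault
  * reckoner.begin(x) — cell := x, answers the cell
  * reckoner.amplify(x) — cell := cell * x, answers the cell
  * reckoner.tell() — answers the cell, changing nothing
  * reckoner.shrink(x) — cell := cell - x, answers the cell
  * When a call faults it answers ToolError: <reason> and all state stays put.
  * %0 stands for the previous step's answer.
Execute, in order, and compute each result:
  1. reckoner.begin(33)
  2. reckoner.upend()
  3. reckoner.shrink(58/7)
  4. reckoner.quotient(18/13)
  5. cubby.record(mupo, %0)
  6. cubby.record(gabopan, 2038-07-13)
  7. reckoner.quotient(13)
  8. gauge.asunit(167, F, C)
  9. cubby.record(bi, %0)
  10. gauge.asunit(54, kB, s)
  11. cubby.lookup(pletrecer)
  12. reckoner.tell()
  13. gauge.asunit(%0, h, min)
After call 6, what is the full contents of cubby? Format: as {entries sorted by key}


Answer: {bemu=priso, gabopan=2038-07-13, mupo=-24791/4158}

Derivation:
-- 1. reckoner.begin(x=33) => 33
-- 2. reckoner.upend() => 1/33
-- 3. reckoner.shrink(x=58/7) => -1907/231
-- 4. reckoner.quotient(x=18/13) => -24791/4158
-- 5. cubby.record(k=mupo, v=%0) => nil
-- 6. cubby.record(k=gabopan, v=2038-07-13) => nil
-- 7. reckoner.quotient(x=13) => -1907/4158
-- 8. gauge.asunit(v=167, u_from=F, u_to=C) => 75
-- 9. cubby.record(k=bi, v=%0) => nil
-- 10. gauge.asunit(v=54, u_from=kB, u_to=s) => ToolError: incompatible units
-- 11. cubby.lookup(k=pletrecer) => ToolError: no such key pletrecer
-- 12. reckoner.tell() => -1907/4158
-- 13. gauge.asunit(v=%0, u_from=h, u_to=min) => -19070/693
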